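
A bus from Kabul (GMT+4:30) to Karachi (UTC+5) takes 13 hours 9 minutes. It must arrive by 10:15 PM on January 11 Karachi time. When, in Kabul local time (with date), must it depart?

Target arrival in UTC: 10:15 PM − 5:00 = 5:15 PM on Jan 11.
Subtract 13 hours 9 minutes → departure 4:06 AM UTC on Jan 11.
Kabul is UTC+4:30: 4:06 AM + 4:30 = 8:36 AM on Jan 11.

8:36 AM on January 11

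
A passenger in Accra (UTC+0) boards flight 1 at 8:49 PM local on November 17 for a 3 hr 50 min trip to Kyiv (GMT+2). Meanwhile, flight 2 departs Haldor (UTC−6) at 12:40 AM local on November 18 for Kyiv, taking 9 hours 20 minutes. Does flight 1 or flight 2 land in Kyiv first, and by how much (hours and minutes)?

the first, by 15 hours 21 minutes

Flight 1 departs at 8:49 PM UTC (Nov 17).
+3 hours 50 minutes → arrive 12:39 AM UTC on Nov 18.
Flight 2 in UTC: 12:40 AM + 6:00 = 6:40 AM on Nov 18.
+9 hours and 20 minutes → arrive 4:00 PM UTC on Nov 18.
Flight 1 lands earlier by 15 hours 21 minutes.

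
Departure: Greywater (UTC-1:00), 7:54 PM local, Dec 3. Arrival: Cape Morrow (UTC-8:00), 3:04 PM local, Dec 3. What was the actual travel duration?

Departure in UTC: 7:54 PM + 1:00 = 8:54 PM on Dec 3.
Arrival in UTC: 3:04 PM + 8:00 = 11:04 PM on Dec 3.
Elapsed = 11:04 PM − 8:54 PM = 2 hours 10 minutes.

2 hours 10 minutes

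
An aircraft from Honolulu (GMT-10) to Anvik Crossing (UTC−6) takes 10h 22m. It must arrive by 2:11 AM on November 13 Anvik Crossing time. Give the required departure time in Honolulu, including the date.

Target arrival in UTC: 2:11 AM + 6:00 = 8:11 AM on Nov 13.
Subtract 10 hours 22 minutes → departure 9:49 PM UTC on Nov 12.
Honolulu is UTC−10:00: 9:49 PM − 10:00 = 11:49 AM on Nov 12.

11:49 AM on November 12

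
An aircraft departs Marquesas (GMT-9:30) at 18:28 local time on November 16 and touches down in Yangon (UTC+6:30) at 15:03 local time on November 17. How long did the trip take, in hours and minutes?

Departure in UTC: 18:28 + 9:30 = 03:58 on Nov 17.
Arrival in UTC: 15:03 − 6:30 = 08:33 on Nov 17.
Elapsed = 08:33 − 03:58 = 4 hours 35 minutes.

4 hours 35 minutes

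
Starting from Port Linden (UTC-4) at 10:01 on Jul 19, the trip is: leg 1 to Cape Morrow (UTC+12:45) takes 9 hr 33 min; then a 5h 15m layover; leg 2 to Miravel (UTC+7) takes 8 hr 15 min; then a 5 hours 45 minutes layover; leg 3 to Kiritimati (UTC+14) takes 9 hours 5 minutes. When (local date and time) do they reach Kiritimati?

Convert departure to UTC: 10:01 + 4:00 = 14:01 UTC on Jul 19.
Add 9 hours 33 minutes leg 1 → 23:34 UTC.
Add 5 hours and 15 minutes layover in Cape Morrow → 04:49 UTC (Jul 20).
Add 8 hours 15 minutes leg 2 → 13:04 UTC.
Add 5 hours 45 minutes layover in Miravel → 18:49 UTC.
Add 9 hours and 5 minutes leg 3 → 03:54 UTC (Jul 21).
Kiritimati is UTC+14:00, so local arrival = 03:54 + 14:00 = 17:54 on Jul 21.

17:54 on July 21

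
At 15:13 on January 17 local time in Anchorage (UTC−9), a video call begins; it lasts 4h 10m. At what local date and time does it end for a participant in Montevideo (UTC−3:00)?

01:23 on January 18

Convert start to UTC: 15:13 + 9:00 = 00:13 UTC on Jan 18.
Add 4 hours and 10 minutes duration → 04:23 UTC.
Montevideo is UTC−3:00, so local end time = 04:23 − 3:00 = 01:23 on Jan 18.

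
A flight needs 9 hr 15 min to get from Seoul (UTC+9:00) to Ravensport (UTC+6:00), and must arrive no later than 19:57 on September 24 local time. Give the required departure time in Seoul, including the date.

13:42 on September 24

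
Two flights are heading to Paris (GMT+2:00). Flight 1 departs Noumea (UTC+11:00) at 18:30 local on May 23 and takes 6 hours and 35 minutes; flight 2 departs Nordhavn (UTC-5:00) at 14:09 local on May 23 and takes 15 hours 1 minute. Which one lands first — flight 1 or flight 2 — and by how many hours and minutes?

Flight 1 in UTC: 18:30 − 11:00 = 07:30 on May 23.
+6 hours and 35 minutes → arrive 14:05 UTC on May 23.
Flight 2 in UTC: 14:09 + 5:00 = 19:09 on May 23.
+15 hours 1 minute → arrive 10:10 UTC on May 24.
Flight 1 lands earlier by 20 hours 5 minutes.

the first, by 20 hours 5 minutes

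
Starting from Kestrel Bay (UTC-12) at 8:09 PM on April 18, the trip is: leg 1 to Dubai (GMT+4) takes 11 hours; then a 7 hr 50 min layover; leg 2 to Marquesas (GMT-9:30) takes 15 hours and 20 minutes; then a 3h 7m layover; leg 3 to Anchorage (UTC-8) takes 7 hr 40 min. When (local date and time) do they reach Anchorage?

9:06 PM on April 20

Convert departure to UTC: 8:09 PM + 12:00 = 8:09 AM UTC on Apr 19.
Add 11 hours leg 1 → 7:09 PM UTC.
Add 7 hours 50 minutes layover in Dubai → 2:59 AM UTC (Apr 20).
Add 15 hours 20 minutes leg 2 → 6:19 PM UTC.
Add 3 hours and 7 minutes layover in Marquesas → 9:26 PM UTC.
Add 7 hours 40 minutes leg 3 → 5:06 AM UTC (Apr 21).
Anchorage is UTC−8:00, so local arrival = 5:06 AM − 8:00 = 9:06 PM on Apr 20.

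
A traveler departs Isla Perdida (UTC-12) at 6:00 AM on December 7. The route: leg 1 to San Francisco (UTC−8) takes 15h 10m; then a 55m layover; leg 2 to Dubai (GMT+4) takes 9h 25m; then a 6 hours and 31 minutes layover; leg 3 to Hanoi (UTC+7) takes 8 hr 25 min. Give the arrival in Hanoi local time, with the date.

5:26 PM on Dec 9

Convert departure to UTC: 6:00 AM + 12:00 = 6:00 PM UTC on Dec 7.
Add 15 hours and 10 minutes leg 1 → 9:10 AM UTC (Dec 8).
Add 55 minutes layover in San Francisco → 10:05 AM UTC.
Add 9 hours and 25 minutes leg 2 → 7:30 PM UTC.
Add 6 hours 31 minutes layover in Dubai → 2:01 AM UTC (Dec 9).
Add 8 hours 25 minutes leg 3 → 10:26 AM UTC.
Hanoi is UTC+7:00, so local arrival = 10:26 AM + 7:00 = 5:26 PM on Dec 9.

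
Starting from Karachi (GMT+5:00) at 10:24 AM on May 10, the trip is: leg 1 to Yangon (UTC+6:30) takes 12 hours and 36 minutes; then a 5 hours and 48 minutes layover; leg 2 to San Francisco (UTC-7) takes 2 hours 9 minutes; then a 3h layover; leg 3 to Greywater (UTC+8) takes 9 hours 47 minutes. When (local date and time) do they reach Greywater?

10:44 PM on May 11

Convert departure to UTC: 10:24 AM − 5:00 = 5:24 AM UTC on May 10.
Add 12 hours and 36 minutes leg 1 → 6:00 PM UTC.
Add 5 hours 48 minutes layover in Yangon → 11:48 PM UTC.
Add 2 hours and 9 minutes leg 2 → 1:57 AM UTC (May 11).
Add 3 hours layover in San Francisco → 4:57 AM UTC.
Add 9 hours 47 minutes leg 3 → 2:44 PM UTC.
Greywater is UTC+8:00, so local arrival = 2:44 PM + 8:00 = 10:44 PM on May 11.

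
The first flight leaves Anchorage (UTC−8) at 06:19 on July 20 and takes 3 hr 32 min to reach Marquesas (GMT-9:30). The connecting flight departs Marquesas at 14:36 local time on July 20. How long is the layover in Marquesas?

6 hours 15 minutes

Convert departure to UTC: 06:19 + 8:00 = 14:19 UTC on Jul 20.
Add 3 hours and 32 minutes flight time → 17:51 UTC.
Marquesas is UTC−9:30, so local arrival = 17:51 − 9:30 = 08:21 on Jul 20.
Layover = 14:36 − 08:21 = 6 hours 15 minutes.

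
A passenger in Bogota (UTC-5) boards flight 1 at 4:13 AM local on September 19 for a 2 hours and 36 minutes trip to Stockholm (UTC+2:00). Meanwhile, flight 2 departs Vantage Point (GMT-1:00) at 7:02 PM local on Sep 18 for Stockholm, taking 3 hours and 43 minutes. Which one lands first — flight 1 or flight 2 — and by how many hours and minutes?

the second, by 12 hours 4 minutes

Flight 1 in UTC: 4:13 AM + 5:00 = 9:13 AM on Sep 19.
+2 hours 36 minutes → arrive 11:49 AM UTC on Sep 19.
Flight 2 in UTC: 7:02 PM + 1:00 = 8:02 PM on Sep 18.
+3 hours and 43 minutes → arrive 11:45 PM UTC on Sep 18.
Flight 2 lands earlier by 12 hours 4 minutes.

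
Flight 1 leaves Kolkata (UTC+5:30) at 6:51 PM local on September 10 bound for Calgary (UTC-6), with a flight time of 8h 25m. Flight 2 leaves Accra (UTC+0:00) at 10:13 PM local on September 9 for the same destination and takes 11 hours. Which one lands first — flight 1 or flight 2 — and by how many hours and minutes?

the second, by 12 hours 33 minutes

Flight 1 in UTC: 6:51 PM − 5:30 = 1:21 PM on Sep 10.
+8 hours 25 minutes → arrive 9:46 PM UTC on Sep 10.
Flight 2 departs at 10:13 PM UTC (Sep 9).
+11 hours → arrive 9:13 AM UTC on Sep 10.
Flight 2 lands earlier by 12 hours 33 minutes.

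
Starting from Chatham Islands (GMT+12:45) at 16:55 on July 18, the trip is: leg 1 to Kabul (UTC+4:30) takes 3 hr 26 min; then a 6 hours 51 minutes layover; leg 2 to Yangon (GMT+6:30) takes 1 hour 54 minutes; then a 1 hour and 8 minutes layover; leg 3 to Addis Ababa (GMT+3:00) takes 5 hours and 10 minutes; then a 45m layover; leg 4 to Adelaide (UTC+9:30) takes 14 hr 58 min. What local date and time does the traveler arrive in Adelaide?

Convert departure to UTC: 16:55 − 12:45 = 04:10 UTC on Jul 18.
Add 3 hours 26 minutes leg 1 → 07:36 UTC.
Add 6 hours and 51 minutes layover in Kabul → 14:27 UTC.
Add 1 hour 54 minutes leg 2 → 16:21 UTC.
Add 1 hour 8 minutes layover in Yangon → 17:29 UTC.
Add 5 hours 10 minutes leg 3 → 22:39 UTC.
Add 45 minutes layover in Addis Ababa → 23:24 UTC.
Add 14 hours 58 minutes leg 4 → 14:22 UTC (Jul 19).
Adelaide is UTC+9:30, so local arrival = 14:22 + 9:30 = 23:52 on Jul 19.

23:52 on Jul 19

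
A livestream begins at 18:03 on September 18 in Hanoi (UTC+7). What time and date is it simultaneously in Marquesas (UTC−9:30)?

01:33 on September 18

Marquesas is 16:30 behind Hanoi.
Shift by the zone difference: 18:03 − 16:30 = 01:33 on Sep 18 in Marquesas.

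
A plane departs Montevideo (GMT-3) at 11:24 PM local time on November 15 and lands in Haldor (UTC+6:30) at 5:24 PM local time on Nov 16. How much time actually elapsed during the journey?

8 hours 30 minutes

Departure in UTC: 11:24 PM + 3:00 = 2:24 AM on Nov 16.
Arrival in UTC: 5:24 PM − 6:30 = 10:54 AM on Nov 16.
Elapsed = 10:54 AM − 2:24 AM = 8 hours 30 minutes.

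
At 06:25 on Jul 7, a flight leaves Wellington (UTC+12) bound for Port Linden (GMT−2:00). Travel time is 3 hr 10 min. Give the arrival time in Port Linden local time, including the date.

Convert departure to UTC: 06:25 − 12:00 = 18:25 UTC on Jul 6.
Add 3 hours and 10 minutes travel time → 21:35 UTC.
Port Linden is UTC−2:00, so local arrival = 21:35 − 2:00 = 19:35 on Jul 6.

19:35 on July 6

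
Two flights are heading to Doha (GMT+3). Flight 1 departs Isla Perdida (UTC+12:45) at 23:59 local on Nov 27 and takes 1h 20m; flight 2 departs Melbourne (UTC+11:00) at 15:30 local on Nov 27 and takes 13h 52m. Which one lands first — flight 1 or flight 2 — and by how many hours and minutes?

Flight 1 in UTC: 23:59 − 12:45 = 11:14 on Nov 27.
+1 hour and 20 minutes → arrive 12:34 UTC on Nov 27.
Flight 2 in UTC: 15:30 − 11:00 = 04:30 on Nov 27.
+13 hours and 52 minutes → arrive 18:22 UTC on Nov 27.
Flight 1 lands earlier by 5 hours 48 minutes.

the first, by 5 hours 48 minutes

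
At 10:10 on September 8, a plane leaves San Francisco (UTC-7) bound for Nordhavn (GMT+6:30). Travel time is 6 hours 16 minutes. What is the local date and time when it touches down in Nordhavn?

05:56 on Sep 9

Convert departure to UTC: 10:10 + 7:00 = 17:10 UTC on Sep 8.
Add 6 hours 16 minutes travel time → 23:26 UTC.
Nordhavn is UTC+6:30, so local arrival = 23:26 + 6:30 = 05:56 on Sep 9.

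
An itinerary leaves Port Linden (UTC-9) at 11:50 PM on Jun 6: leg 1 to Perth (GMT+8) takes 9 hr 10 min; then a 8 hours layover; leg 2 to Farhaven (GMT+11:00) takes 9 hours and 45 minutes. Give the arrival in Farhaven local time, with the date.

Convert departure to UTC: 11:50 PM + 9:00 = 8:50 AM UTC on Jun 7.
Add 9 hours and 10 minutes leg 1 → 6:00 PM UTC.
Add 8 hours layover in Perth → 2:00 AM UTC (Jun 8).
Add 9 hours and 45 minutes leg 2 → 11:45 AM UTC.
Farhaven is UTC+11:00, so local arrival = 11:45 AM + 11:00 = 10:45 PM on Jun 8.

10:45 PM on Jun 8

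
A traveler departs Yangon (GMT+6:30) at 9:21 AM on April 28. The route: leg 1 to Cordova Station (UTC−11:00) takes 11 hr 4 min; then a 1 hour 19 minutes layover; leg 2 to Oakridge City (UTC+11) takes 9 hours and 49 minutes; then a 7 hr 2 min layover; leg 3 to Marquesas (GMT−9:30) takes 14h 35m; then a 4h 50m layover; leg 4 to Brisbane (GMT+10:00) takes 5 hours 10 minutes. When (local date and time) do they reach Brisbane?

Convert departure to UTC: 9:21 AM − 6:30 = 2:51 AM UTC on Apr 28.
Add 11 hours and 4 minutes leg 1 → 1:55 PM UTC.
Add 1 hour 19 minutes layover in Cordova Station → 3:14 PM UTC.
Add 9 hours 49 minutes leg 2 → 1:03 AM UTC (Apr 29).
Add 7 hours 2 minutes layover in Oakridge City → 8:05 AM UTC.
Add 14 hours and 35 minutes leg 3 → 10:40 PM UTC.
Add 4 hours 50 minutes layover in Marquesas → 3:30 AM UTC (Apr 30).
Add 5 hours 10 minutes leg 4 → 8:40 AM UTC.
Brisbane is UTC+10:00, so local arrival = 8:40 AM + 10:00 = 6:40 PM on Apr 30.

6:40 PM on Apr 30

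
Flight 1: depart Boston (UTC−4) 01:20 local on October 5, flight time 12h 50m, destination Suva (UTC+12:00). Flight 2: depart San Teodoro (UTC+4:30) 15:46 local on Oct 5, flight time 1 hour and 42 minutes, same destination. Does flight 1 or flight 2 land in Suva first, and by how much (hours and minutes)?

Flight 1 in UTC: 01:20 + 4:00 = 05:20 on Oct 5.
+12 hours 50 minutes → arrive 18:10 UTC on Oct 5.
Flight 2 in UTC: 15:46 − 4:30 = 11:16 on Oct 5.
+1 hour and 42 minutes → arrive 12:58 UTC on Oct 5.
Flight 2 lands earlier by 5 hours 12 minutes.

the second, by 5 hours 12 minutes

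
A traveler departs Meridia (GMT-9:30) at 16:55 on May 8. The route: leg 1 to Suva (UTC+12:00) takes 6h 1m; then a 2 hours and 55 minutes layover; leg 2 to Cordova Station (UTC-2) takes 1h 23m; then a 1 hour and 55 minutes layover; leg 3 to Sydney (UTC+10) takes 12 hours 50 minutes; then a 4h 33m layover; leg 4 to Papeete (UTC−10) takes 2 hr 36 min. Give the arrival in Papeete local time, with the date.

00:38 on May 10

Convert departure to UTC: 16:55 + 9:30 = 02:25 UTC on May 9.
Add 6 hours and 1 minute leg 1 → 08:26 UTC.
Add 2 hours and 55 minutes layover in Suva → 11:21 UTC.
Add 1 hour 23 minutes leg 2 → 12:44 UTC.
Add 1 hour and 55 minutes layover in Cordova Station → 14:39 UTC.
Add 12 hours 50 minutes leg 3 → 03:29 UTC (May 10).
Add 4 hours and 33 minutes layover in Sydney → 08:02 UTC.
Add 2 hours and 36 minutes leg 4 → 10:38 UTC.
Papeete is UTC−10:00, so local arrival = 10:38 − 10:00 = 00:38 on May 10.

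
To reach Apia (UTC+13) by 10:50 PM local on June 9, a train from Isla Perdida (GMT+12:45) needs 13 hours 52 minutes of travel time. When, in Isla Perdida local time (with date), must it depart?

8:43 AM on Jun 9

Target arrival in UTC: 10:50 PM − 13:00 = 9:50 AM on Jun 9.
Subtract 13 hours and 52 minutes → departure 7:58 PM UTC on Jun 8.
Isla Perdida is UTC+12:45: 7:58 PM + 12:45 = 8:43 AM on Jun 9.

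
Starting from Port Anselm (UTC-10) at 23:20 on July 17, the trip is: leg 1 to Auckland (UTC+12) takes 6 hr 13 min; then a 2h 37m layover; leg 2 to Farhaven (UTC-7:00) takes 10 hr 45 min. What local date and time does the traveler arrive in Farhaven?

Convert departure to UTC: 23:20 + 10:00 = 09:20 UTC on Jul 18.
Add 6 hours and 13 minutes leg 1 → 15:33 UTC.
Add 2 hours and 37 minutes layover in Auckland → 18:10 UTC.
Add 10 hours and 45 minutes leg 2 → 04:55 UTC (Jul 19).
Farhaven is UTC−7:00, so local arrival = 04:55 − 7:00 = 21:55 on Jul 18.

21:55 on Jul 18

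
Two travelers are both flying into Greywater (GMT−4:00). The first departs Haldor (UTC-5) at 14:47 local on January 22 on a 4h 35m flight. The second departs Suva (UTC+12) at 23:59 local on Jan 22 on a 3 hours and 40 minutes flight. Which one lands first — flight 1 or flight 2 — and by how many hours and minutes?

Flight 1 in UTC: 14:47 + 5:00 = 19:47 on Jan 22.
+4 hours and 35 minutes → arrive 00:22 UTC on Jan 23.
Flight 2 in UTC: 23:59 − 12:00 = 11:59 on Jan 22.
+3 hours and 40 minutes → arrive 15:39 UTC on Jan 22.
Flight 2 lands earlier by 8 hours 43 minutes.

the second, by 8 hours 43 minutes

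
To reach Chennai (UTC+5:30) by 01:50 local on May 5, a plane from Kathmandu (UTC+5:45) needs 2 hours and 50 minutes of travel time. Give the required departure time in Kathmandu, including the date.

Target arrival in UTC: 01:50 − 5:30 = 20:20 on May 4.
Subtract 2 hours and 50 minutes → departure 17:30 UTC on May 4.
Kathmandu is UTC+5:45: 17:30 + 5:45 = 23:15 on May 4.

23:15 on May 4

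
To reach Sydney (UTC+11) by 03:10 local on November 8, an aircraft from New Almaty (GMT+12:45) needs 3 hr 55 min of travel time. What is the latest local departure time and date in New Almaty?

Target arrival in UTC: 03:10 − 11:00 = 16:10 on Nov 7.
Subtract 3 hours and 55 minutes → departure 12:15 UTC on Nov 7.
New Almaty is UTC+12:45: 12:15 + 12:45 = 01:00 on Nov 8.

01:00 on Nov 8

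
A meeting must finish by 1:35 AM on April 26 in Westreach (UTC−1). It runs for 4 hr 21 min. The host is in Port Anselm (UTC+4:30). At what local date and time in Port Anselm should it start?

Target end time in UTC: 1:35 AM + 1:00 = 2:35 AM on Apr 26.
Subtract 4 hours 21 minutes → start 10:14 PM UTC on Apr 25.
Port Anselm is UTC+4:30: 10:14 PM + 4:30 = 2:44 AM on Apr 26.

2:44 AM on Apr 26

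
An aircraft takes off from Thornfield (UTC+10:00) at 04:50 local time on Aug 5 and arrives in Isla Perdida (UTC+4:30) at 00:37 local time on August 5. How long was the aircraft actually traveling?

Departure in UTC: 04:50 − 10:00 = 18:50 on Aug 4.
Arrival in UTC: 00:37 − 4:30 = 20:07 on Aug 4.
Elapsed = 20:07 − 18:50 = 1 hour 17 minutes.

1 hour 17 minutes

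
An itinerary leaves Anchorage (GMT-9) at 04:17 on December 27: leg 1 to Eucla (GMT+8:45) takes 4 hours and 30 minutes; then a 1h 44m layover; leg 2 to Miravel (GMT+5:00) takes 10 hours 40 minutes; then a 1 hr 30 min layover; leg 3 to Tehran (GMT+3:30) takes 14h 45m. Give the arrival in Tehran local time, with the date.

01:56 on December 29

Convert departure to UTC: 04:17 + 9:00 = 13:17 UTC on Dec 27.
Add 4 hours and 30 minutes leg 1 → 17:47 UTC.
Add 1 hour and 44 minutes layover in Eucla → 19:31 UTC.
Add 10 hours and 40 minutes leg 2 → 06:11 UTC (Dec 28).
Add 1 hour and 30 minutes layover in Miravel → 07:41 UTC.
Add 14 hours 45 minutes leg 3 → 22:26 UTC.
Tehran is UTC+3:30, so local arrival = 22:26 + 3:30 = 01:56 on Dec 29.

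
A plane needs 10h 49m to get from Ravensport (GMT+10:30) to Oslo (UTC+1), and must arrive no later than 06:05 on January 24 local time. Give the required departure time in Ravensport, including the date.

04:46 on Jan 24

Target arrival in UTC: 06:05 − 1:00 = 05:05 on Jan 24.
Subtract 10 hours and 49 minutes → departure 18:16 UTC on Jan 23.
Ravensport is UTC+10:30: 18:16 + 10:30 = 04:46 on Jan 24.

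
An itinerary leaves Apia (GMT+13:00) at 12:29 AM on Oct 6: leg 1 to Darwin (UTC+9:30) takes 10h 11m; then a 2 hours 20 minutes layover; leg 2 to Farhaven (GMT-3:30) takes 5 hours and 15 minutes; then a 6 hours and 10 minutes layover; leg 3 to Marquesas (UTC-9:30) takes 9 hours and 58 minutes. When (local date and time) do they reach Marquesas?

Convert departure to UTC: 12:29 AM − 13:00 = 11:29 AM UTC on Oct 5.
Add 10 hours 11 minutes leg 1 → 9:40 PM UTC.
Add 2 hours and 20 minutes layover in Darwin → 12:00 AM UTC (Oct 6).
Add 5 hours 15 minutes leg 2 → 5:15 AM UTC.
Add 6 hours 10 minutes layover in Farhaven → 11:25 AM UTC.
Add 9 hours and 58 minutes leg 3 → 9:23 PM UTC.
Marquesas is UTC−9:30, so local arrival = 9:23 PM − 9:30 = 11:53 AM on Oct 6.

11:53 AM on October 6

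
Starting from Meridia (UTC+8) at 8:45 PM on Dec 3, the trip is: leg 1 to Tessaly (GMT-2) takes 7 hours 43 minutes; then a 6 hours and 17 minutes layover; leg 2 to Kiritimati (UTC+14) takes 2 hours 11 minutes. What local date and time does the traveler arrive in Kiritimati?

6:56 PM on December 4

Convert departure to UTC: 8:45 PM − 8:00 = 12:45 PM UTC on Dec 3.
Add 7 hours 43 minutes leg 1 → 8:28 PM UTC.
Add 6 hours and 17 minutes layover in Tessaly → 2:45 AM UTC (Dec 4).
Add 2 hours 11 minutes leg 2 → 4:56 AM UTC.
Kiritimati is UTC+14:00, so local arrival = 4:56 AM + 14:00 = 6:56 PM on Dec 4.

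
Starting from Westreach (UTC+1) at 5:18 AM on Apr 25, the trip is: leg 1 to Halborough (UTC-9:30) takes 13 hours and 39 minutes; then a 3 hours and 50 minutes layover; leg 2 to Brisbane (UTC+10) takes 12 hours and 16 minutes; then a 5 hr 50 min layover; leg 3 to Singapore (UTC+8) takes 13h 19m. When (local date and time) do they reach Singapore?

1:12 PM on Apr 27

Convert departure to UTC: 5:18 AM − 1:00 = 4:18 AM UTC on Apr 25.
Add 13 hours 39 minutes leg 1 → 5:57 PM UTC.
Add 3 hours 50 minutes layover in Halborough → 9:47 PM UTC.
Add 12 hours and 16 minutes leg 2 → 10:03 AM UTC (Apr 26).
Add 5 hours 50 minutes layover in Brisbane → 3:53 PM UTC.
Add 13 hours and 19 minutes leg 3 → 5:12 AM UTC (Apr 27).
Singapore is UTC+8:00, so local arrival = 5:12 AM + 8:00 = 1:12 PM on Apr 27.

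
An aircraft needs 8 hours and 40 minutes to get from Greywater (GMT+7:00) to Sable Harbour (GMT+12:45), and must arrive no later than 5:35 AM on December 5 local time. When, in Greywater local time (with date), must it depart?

Target arrival in UTC: 5:35 AM − 12:45 = 4:50 PM on Dec 4.
Subtract 8 hours and 40 minutes → departure 8:10 AM UTC on Dec 4.
Greywater is UTC+7:00: 8:10 AM + 7:00 = 3:10 PM on Dec 4.

3:10 PM on Dec 4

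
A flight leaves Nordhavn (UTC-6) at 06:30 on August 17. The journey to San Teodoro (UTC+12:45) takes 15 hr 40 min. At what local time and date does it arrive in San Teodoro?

San Teodoro is 18:45 ahead of Nordhavn.
After 15 hours 40 minutes it is 22:10 in Nordhavn.
Shift by the zone difference: 22:10 + 18:45 = 16:55 on Aug 18 in San Teodoro.

16:55 on Aug 18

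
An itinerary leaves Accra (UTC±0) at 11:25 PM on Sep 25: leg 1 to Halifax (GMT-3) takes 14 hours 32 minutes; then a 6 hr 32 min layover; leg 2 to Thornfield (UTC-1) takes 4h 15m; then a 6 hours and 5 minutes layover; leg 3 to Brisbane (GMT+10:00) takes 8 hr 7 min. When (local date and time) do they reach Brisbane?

Accra is at UTC+0, so departure is already 11:25 PM UTC on Sep 25.
Add 14 hours 32 minutes leg 1 → 1:57 PM UTC (Sep 26).
Add 6 hours and 32 minutes layover in Halifax → 8:29 PM UTC.
Add 4 hours and 15 minutes leg 2 → 12:44 AM UTC (Sep 27).
Add 6 hours and 5 minutes layover in Thornfield → 6:49 AM UTC.
Add 8 hours and 7 minutes leg 3 → 2:56 PM UTC.
Brisbane is UTC+10:00, so local arrival = 2:56 PM + 10:00 = 12:56 AM on Sep 28.

12:56 AM on September 28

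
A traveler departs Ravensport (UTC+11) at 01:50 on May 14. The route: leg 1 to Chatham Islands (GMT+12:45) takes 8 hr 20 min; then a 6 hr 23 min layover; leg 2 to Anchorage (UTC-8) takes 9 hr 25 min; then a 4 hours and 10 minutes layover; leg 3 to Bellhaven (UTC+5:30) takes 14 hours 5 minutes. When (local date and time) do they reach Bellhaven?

14:43 on May 15

Convert departure to UTC: 01:50 − 11:00 = 14:50 UTC on May 13.
Add 8 hours 20 minutes leg 1 → 23:10 UTC.
Add 6 hours 23 minutes layover in Chatham Islands → 05:33 UTC (May 14).
Add 9 hours 25 minutes leg 2 → 14:58 UTC.
Add 4 hours 10 minutes layover in Anchorage → 19:08 UTC.
Add 14 hours and 5 minutes leg 3 → 09:13 UTC (May 15).
Bellhaven is UTC+5:30, so local arrival = 09:13 + 5:30 = 14:43 on May 15.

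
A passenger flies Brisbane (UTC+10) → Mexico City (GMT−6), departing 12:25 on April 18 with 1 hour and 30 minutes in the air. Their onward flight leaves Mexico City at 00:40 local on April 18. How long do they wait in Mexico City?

Convert departure to UTC: 12:25 − 10:00 = 02:25 UTC on Apr 18.
Add 1 hour and 30 minutes flight time → 03:55 UTC.
Mexico City is UTC−6:00, so local arrival = 03:55 − 6:00 = 21:55 on Apr 17.
Layover = 00:40 − 21:55 (+1 day) = 2 hours 45 minutes.

2 hours 45 minutes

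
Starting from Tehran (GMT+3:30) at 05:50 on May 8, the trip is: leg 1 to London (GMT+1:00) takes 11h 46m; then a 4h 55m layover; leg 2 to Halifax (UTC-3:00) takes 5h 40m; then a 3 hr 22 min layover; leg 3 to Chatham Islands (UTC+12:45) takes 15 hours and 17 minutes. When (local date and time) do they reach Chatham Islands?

08:05 on May 10

Convert departure to UTC: 05:50 − 3:30 = 02:20 UTC on May 8.
Add 11 hours and 46 minutes leg 1 → 14:06 UTC.
Add 4 hours and 55 minutes layover in London → 19:01 UTC.
Add 5 hours 40 minutes leg 2 → 00:41 UTC (May 9).
Add 3 hours 22 minutes layover in Halifax → 04:03 UTC.
Add 15 hours and 17 minutes leg 3 → 19:20 UTC.
Chatham Islands is UTC+12:45, so local arrival = 19:20 + 12:45 = 08:05 on May 10.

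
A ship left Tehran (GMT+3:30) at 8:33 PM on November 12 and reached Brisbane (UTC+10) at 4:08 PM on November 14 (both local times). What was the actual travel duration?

37 hours 5 minutes

Brisbane is 6:30 ahead of Tehran.
Clock-face elapsed time (ignoring zones) is 43 hours 35 minutes.
Actual elapsed = 43 hours 35 minutes − 6:30 = 37 hours 5 minutes.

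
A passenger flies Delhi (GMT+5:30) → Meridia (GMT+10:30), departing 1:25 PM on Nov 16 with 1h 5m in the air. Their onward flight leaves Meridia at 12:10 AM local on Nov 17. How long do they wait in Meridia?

Convert departure to UTC: 1:25 PM − 5:30 = 7:55 AM UTC on Nov 16.
Add 1 hour and 5 minutes flight time → 9:00 AM UTC.
Meridia is UTC+10:30, so local arrival = 9:00 AM + 10:30 = 7:30 PM on Nov 16.
Layover = 12:10 AM − 7:30 PM (+1 day) = 4 hours 40 minutes.

4 hours 40 minutes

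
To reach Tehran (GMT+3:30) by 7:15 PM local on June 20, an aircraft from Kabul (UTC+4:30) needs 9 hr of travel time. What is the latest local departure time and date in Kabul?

11:15 AM on Jun 20

Target arrival in UTC: 7:15 PM − 3:30 = 3:45 PM on Jun 20.
Subtract 9 hours → departure 6:45 AM UTC on Jun 20.
Kabul is UTC+4:30: 6:45 AM + 4:30 = 11:15 AM on Jun 20.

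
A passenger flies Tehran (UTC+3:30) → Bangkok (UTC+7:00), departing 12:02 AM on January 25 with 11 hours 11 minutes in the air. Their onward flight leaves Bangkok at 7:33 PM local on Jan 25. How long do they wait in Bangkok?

4 hours 50 minutes

Convert departure to UTC: 12:02 AM − 3:30 = 8:32 PM UTC on Jan 24.
Add 11 hours and 11 minutes flight time → 7:43 AM UTC (Jan 25).
Bangkok is UTC+7:00, so local arrival = 7:43 AM + 7:00 = 2:43 PM on Jan 25.
Layover = 7:33 PM − 2:43 PM = 4 hours 50 minutes.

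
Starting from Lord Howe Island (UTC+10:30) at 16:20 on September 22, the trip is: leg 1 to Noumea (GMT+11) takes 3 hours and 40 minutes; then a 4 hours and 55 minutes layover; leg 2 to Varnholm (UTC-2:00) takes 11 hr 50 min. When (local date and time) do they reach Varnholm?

Convert departure to UTC: 16:20 − 10:30 = 05:50 UTC on Sep 22.
Add 3 hours and 40 minutes leg 1 → 09:30 UTC.
Add 4 hours 55 minutes layover in Noumea → 14:25 UTC.
Add 11 hours 50 minutes leg 2 → 02:15 UTC (Sep 23).
Varnholm is UTC−2:00, so local arrival = 02:15 − 2:00 = 00:15 on Sep 23.

00:15 on Sep 23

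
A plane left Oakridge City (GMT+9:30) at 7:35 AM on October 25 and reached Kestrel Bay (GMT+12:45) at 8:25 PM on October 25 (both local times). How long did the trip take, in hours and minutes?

Kestrel Bay is 3:15 ahead of Oakridge City.
Clock-face elapsed time (ignoring zones) is 12 hours 50 minutes.
Actual elapsed = 12 hours 50 minutes − 3:15 = 9 hours 35 minutes.

9 hours 35 minutes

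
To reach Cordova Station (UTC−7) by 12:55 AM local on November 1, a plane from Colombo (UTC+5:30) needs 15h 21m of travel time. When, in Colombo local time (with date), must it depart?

Target arrival in UTC: 12:55 AM + 7:00 = 7:55 AM on Nov 1.
Subtract 15 hours and 21 minutes → departure 4:34 PM UTC on Oct 31.
Colombo is UTC+5:30: 4:34 PM + 5:30 = 10:04 PM on Oct 31.

10:04 PM on Oct 31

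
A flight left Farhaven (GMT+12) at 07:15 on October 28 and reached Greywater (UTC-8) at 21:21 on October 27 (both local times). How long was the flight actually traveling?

Departure in UTC: 07:15 − 12:00 = 19:15 on Oct 27.
Arrival in UTC: 21:21 + 8:00 = 05:21 on Oct 28.
Elapsed = 05:21 − 19:15 (+1 day) = 10 hours 6 minutes.

10 hours 6 minutes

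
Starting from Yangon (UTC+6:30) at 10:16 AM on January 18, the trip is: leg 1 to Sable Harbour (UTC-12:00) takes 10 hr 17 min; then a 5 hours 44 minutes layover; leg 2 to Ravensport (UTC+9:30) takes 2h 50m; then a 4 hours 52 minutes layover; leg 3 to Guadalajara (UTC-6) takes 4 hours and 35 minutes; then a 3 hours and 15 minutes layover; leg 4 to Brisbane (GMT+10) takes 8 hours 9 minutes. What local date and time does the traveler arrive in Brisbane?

5:28 AM on January 20

Convert departure to UTC: 10:16 AM − 6:30 = 3:46 AM UTC on Jan 18.
Add 10 hours 17 minutes leg 1 → 2:03 PM UTC.
Add 5 hours 44 minutes layover in Sable Harbour → 7:47 PM UTC.
Add 2 hours 50 minutes leg 2 → 10:37 PM UTC.
Add 4 hours 52 minutes layover in Ravensport → 3:29 AM UTC (Jan 19).
Add 4 hours and 35 minutes leg 3 → 8:04 AM UTC.
Add 3 hours and 15 minutes layover in Guadalajara → 11:19 AM UTC.
Add 8 hours and 9 minutes leg 4 → 7:28 PM UTC.
Brisbane is UTC+10:00, so local arrival = 7:28 PM + 10:00 = 5:28 AM on Jan 20.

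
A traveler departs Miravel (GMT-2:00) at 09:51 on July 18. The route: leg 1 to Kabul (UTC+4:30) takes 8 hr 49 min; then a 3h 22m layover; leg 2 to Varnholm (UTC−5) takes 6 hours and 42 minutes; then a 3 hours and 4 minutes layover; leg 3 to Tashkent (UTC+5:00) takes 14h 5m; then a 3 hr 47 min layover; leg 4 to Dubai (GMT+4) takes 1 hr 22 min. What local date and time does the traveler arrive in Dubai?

09:02 on Jul 20

Convert departure to UTC: 09:51 + 2:00 = 11:51 UTC on Jul 18.
Add 8 hours and 49 minutes leg 1 → 20:40 UTC.
Add 3 hours and 22 minutes layover in Kabul → 00:02 UTC (Jul 19).
Add 6 hours 42 minutes leg 2 → 06:44 UTC.
Add 3 hours 4 minutes layover in Varnholm → 09:48 UTC.
Add 14 hours and 5 minutes leg 3 → 23:53 UTC.
Add 3 hours 47 minutes layover in Tashkent → 03:40 UTC (Jul 20).
Add 1 hour 22 minutes leg 4 → 05:02 UTC.
Dubai is UTC+4:00, so local arrival = 05:02 + 4:00 = 09:02 on Jul 20.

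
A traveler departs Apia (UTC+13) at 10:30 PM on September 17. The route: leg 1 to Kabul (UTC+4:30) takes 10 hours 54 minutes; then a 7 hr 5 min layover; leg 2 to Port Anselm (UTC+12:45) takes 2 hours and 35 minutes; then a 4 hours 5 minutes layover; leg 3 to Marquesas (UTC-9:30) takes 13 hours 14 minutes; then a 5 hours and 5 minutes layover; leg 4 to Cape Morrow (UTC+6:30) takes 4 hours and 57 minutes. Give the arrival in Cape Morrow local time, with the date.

3:55 PM on September 19

Convert departure to UTC: 10:30 PM − 13:00 = 9:30 AM UTC on Sep 17.
Add 10 hours 54 minutes leg 1 → 8:24 PM UTC.
Add 7 hours 5 minutes layover in Kabul → 3:29 AM UTC (Sep 18).
Add 2 hours and 35 minutes leg 2 → 6:04 AM UTC.
Add 4 hours and 5 minutes layover in Port Anselm → 10:09 AM UTC.
Add 13 hours 14 minutes leg 3 → 11:23 PM UTC.
Add 5 hours and 5 minutes layover in Marquesas → 4:28 AM UTC (Sep 19).
Add 4 hours 57 minutes leg 4 → 9:25 AM UTC.
Cape Morrow is UTC+6:30, so local arrival = 9:25 AM + 6:30 = 3:55 PM on Sep 19.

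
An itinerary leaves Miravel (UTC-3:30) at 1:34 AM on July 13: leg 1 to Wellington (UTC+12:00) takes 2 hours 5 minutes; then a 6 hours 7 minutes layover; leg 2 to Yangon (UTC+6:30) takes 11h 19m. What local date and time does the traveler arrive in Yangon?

7:05 AM on July 14

Convert departure to UTC: 1:34 AM + 3:30 = 5:04 AM UTC on Jul 13.
Add 2 hours 5 minutes leg 1 → 7:09 AM UTC.
Add 6 hours and 7 minutes layover in Wellington → 1:16 PM UTC.
Add 11 hours 19 minutes leg 2 → 12:35 AM UTC (Jul 14).
Yangon is UTC+6:30, so local arrival = 12:35 AM + 6:30 = 7:05 AM on Jul 14.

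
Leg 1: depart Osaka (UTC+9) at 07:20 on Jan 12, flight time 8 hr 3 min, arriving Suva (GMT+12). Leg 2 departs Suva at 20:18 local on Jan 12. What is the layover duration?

Convert departure to UTC: 07:20 − 9:00 = 22:20 UTC on Jan 11.
Add 8 hours 3 minutes flight time → 06:23 UTC (Jan 12).
Suva is UTC+12:00, so local arrival = 06:23 + 12:00 = 18:23 on Jan 12.
Layover = 20:18 − 18:23 = 1 hour 55 minutes.

1 hour 55 minutes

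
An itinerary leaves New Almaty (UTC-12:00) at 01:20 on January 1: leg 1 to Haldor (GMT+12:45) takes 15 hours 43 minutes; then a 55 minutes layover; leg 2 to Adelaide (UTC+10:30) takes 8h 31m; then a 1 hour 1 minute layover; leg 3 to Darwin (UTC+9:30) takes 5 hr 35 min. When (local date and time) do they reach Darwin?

06:35 on Jan 3

Convert departure to UTC: 01:20 + 12:00 = 13:20 UTC on Jan 1.
Add 15 hours 43 minutes leg 1 → 05:03 UTC (Jan 2).
Add 55 minutes layover in Haldor → 05:58 UTC.
Add 8 hours 31 minutes leg 2 → 14:29 UTC.
Add 1 hour and 1 minute layover in Adelaide → 15:30 UTC.
Add 5 hours 35 minutes leg 3 → 21:05 UTC.
Darwin is UTC+9:30, so local arrival = 21:05 + 9:30 = 06:35 on Jan 3.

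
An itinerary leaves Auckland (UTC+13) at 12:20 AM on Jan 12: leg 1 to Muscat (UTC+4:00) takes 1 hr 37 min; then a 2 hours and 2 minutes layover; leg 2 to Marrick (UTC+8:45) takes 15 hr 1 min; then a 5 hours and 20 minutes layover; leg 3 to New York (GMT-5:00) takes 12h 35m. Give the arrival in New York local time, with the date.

6:55 PM on Jan 12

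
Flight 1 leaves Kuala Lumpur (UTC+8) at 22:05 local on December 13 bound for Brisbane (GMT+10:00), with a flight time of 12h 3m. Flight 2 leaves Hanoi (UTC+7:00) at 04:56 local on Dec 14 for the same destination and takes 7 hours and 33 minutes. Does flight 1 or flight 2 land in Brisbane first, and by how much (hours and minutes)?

the first, by 3 hours 21 minutes

Flight 1 in UTC: 22:05 − 8:00 = 14:05 on Dec 13.
+12 hours and 3 minutes → arrive 02:08 UTC on Dec 14.
Flight 2 in UTC: 04:56 − 7:00 = 21:56 on Dec 13.
+7 hours and 33 minutes → arrive 05:29 UTC on Dec 14.
Flight 1 lands earlier by 3 hours 21 minutes.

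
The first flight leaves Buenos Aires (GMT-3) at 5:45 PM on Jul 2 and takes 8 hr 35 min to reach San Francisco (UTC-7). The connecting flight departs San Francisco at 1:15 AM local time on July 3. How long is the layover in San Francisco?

2 hours 55 minutes

Convert departure to UTC: 5:45 PM + 3:00 = 8:45 PM UTC on Jul 2.
Add 8 hours 35 minutes flight time → 5:20 AM UTC (Jul 3).
San Francisco is UTC−7:00, so local arrival = 5:20 AM − 7:00 = 10:20 PM on Jul 2.
Layover = 1:15 AM − 10:20 PM (+1 day) = 2 hours 55 minutes.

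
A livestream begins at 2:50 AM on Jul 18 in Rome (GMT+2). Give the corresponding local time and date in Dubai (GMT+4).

In UTC: 2:50 AM − 2:00 = 12:50 AM on Jul 18.
Dubai is UTC+4:00: 12:50 AM + 4:00 = 4:50 AM on Jul 18.

4:50 AM on July 18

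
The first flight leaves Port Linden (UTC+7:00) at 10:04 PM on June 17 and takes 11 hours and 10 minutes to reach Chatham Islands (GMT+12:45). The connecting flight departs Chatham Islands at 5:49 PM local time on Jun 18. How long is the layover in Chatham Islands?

2 hours 50 minutes

Convert departure to UTC: 10:04 PM − 7:00 = 3:04 PM UTC on Jun 17.
Add 11 hours and 10 minutes flight time → 2:14 AM UTC (Jun 18).
Chatham Islands is UTC+12:45, so local arrival = 2:14 AM + 12:45 = 2:59 PM on Jun 18.
Layover = 5:49 PM − 2:59 PM = 2 hours 50 minutes.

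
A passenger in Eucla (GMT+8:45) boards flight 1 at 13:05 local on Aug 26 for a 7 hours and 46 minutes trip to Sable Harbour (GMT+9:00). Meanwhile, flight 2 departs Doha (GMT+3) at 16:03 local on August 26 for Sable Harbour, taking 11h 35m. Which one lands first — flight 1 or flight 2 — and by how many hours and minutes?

the first, by 12 hours 32 minutes

Flight 1 in UTC: 13:05 − 8:45 = 04:20 on Aug 26.
+7 hours and 46 minutes → arrive 12:06 UTC on Aug 26.
Flight 2 in UTC: 16:03 − 3:00 = 13:03 on Aug 26.
+11 hours 35 minutes → arrive 00:38 UTC on Aug 27.
Flight 1 lands earlier by 12 hours 32 minutes.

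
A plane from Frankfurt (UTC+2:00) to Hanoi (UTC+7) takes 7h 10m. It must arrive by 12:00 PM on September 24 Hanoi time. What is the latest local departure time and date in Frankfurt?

Target arrival in UTC: 12:00 PM − 7:00 = 5:00 AM on Sep 24.
Subtract 7 hours 10 minutes → departure 9:50 PM UTC on Sep 23.
Frankfurt is UTC+2:00: 9:50 PM + 2:00 = 11:50 PM on Sep 23.

11:50 PM on Sep 23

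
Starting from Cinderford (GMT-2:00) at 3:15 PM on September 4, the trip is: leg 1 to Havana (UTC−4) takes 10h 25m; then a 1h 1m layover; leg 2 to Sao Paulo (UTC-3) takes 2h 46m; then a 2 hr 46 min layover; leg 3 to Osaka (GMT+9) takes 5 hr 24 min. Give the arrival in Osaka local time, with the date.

Convert departure to UTC: 3:15 PM + 2:00 = 5:15 PM UTC on Sep 4.
Add 10 hours 25 minutes leg 1 → 3:40 AM UTC (Sep 5).
Add 1 hour 1 minute layover in Havana → 4:41 AM UTC.
Add 2 hours 46 minutes leg 2 → 7:27 AM UTC.
Add 2 hours and 46 minutes layover in Sao Paulo → 10:13 AM UTC.
Add 5 hours and 24 minutes leg 3 → 3:37 PM UTC.
Osaka is UTC+9:00, so local arrival = 3:37 PM + 9:00 = 12:37 AM on Sep 6.

12:37 AM on September 6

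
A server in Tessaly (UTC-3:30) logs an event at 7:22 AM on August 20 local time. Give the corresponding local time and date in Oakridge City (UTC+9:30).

In UTC: 7:22 AM + 3:30 = 10:52 AM on Aug 20.
Oakridge City is UTC+9:30: 10:52 AM + 9:30 = 8:22 PM on Aug 20.

8:22 PM on August 20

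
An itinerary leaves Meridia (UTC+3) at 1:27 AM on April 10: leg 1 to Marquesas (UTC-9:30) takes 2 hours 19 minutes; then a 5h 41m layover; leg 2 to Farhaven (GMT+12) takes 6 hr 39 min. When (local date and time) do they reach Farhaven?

Convert departure to UTC: 1:27 AM − 3:00 = 10:27 PM UTC on Apr 9.
Add 2 hours and 19 minutes leg 1 → 12:46 AM UTC (Apr 10).
Add 5 hours 41 minutes layover in Marquesas → 6:27 AM UTC.
Add 6 hours 39 minutes leg 2 → 1:06 PM UTC.
Farhaven is UTC+12:00, so local arrival = 1:06 PM + 12:00 = 1:06 AM on Apr 11.

1:06 AM on April 11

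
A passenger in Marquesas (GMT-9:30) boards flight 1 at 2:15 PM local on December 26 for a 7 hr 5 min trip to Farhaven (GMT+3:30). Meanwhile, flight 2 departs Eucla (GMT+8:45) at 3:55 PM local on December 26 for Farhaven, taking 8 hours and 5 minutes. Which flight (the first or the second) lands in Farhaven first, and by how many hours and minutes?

Flight 1 in UTC: 2:15 PM + 9:30 = 11:45 PM on Dec 26.
+7 hours 5 minutes → arrive 6:50 AM UTC on Dec 27.
Flight 2 in UTC: 3:55 PM − 8:45 = 7:10 AM on Dec 26.
+8 hours 5 minutes → arrive 3:15 PM UTC on Dec 26.
Flight 2 lands earlier by 15 hours 35 minutes.

the second, by 15 hours 35 minutes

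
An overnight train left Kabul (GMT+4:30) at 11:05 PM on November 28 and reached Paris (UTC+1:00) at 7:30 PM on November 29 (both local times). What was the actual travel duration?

23 hours 55 minutes

Departure in UTC: 11:05 PM − 4:30 = 6:35 PM on Nov 28.
Arrival in UTC: 7:30 PM − 1:00 = 6:30 PM on Nov 29.
Elapsed = 6:30 PM − 6:35 PM (+1 day) = 23 hours 55 minutes.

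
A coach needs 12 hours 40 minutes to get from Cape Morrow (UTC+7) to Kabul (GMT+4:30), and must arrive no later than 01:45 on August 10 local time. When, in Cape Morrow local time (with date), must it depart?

Target arrival in UTC: 01:45 − 4:30 = 21:15 on Aug 9.
Subtract 12 hours 40 minutes → departure 08:35 UTC on Aug 9.
Cape Morrow is UTC+7:00: 08:35 + 7:00 = 15:35 on Aug 9.

15:35 on Aug 9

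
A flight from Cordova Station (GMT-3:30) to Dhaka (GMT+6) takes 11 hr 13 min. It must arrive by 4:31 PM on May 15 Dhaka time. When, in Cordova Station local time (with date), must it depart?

7:48 PM on May 14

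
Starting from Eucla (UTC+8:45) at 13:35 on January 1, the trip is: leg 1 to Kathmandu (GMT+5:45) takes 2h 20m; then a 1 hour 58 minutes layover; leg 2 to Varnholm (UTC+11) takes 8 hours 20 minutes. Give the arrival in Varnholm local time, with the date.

Convert departure to UTC: 13:35 − 8:45 = 04:50 UTC on Jan 1.
Add 2 hours 20 minutes leg 1 → 07:10 UTC.
Add 1 hour 58 minutes layover in Kathmandu → 09:08 UTC.
Add 8 hours and 20 minutes leg 2 → 17:28 UTC.
Varnholm is UTC+11:00, so local arrival = 17:28 + 11:00 = 04:28 on Jan 2.

04:28 on Jan 2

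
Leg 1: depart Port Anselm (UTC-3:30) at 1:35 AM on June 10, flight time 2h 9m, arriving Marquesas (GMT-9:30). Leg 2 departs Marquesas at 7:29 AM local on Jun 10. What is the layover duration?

9 hours 45 minutes

Convert departure to UTC: 1:35 AM + 3:30 = 5:05 AM UTC on Jun 10.
Add 2 hours and 9 minutes flight time → 7:14 AM UTC.
Marquesas is UTC−9:30, so local arrival = 7:14 AM − 9:30 = 9:44 PM on Jun 9.
Layover = 7:29 AM − 9:44 PM (+1 day) = 9 hours 45 minutes.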